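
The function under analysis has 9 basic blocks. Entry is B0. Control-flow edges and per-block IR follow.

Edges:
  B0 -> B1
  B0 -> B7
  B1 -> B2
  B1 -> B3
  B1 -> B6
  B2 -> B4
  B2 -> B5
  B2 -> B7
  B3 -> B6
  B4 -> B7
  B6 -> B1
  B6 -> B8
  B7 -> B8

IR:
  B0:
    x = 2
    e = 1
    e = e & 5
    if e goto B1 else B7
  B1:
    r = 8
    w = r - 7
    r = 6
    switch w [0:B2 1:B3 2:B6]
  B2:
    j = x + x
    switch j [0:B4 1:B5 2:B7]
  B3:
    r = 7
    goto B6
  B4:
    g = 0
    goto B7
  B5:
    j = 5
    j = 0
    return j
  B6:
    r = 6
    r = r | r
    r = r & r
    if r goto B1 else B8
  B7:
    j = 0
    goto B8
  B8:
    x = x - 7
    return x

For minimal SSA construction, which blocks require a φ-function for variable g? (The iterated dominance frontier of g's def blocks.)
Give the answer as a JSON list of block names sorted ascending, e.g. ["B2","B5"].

idom tree: B1←B0 B2←B1 B3←B1 B4←B2 B5←B2 B6←B1 B7←B0 B8←B0
Dom at joins:
  B1: preds {B0,B6}: {B0} ∩ {B0,B1,B6} = {B0}; idom=B0
  B6: preds {B1,B3}: {B0,B1} ∩ {B0,B1,B3} = {B0,B1}; idom=B1
  B7: preds {B0,B2,B4}: {B0} ∩ {B0,B1,B2} ∩ {B0,B1,B2,B4} = {B0}; idom=B0
  B8: preds {B6,B7}: {B0,B1,B6} ∩ {B0,B7} = {B0}; idom=B0

Frontier:
  B1←B0: walk · to B0
  B1←B6: walk B6→B1 to B0
  B6←B1: walk · to B1
  B6←B3: walk B3 to B1
  B7←B0: walk · to B0
  B7←B2: walk B2→B1 to B0
  B7←B4: walk B4→B2→B1 to B0
  B8←B6: walk B6→B1 to B0
  B8←B7: walk B7 to B0
  DF(B0)=∅
  DF(B1)={B1,B7,B8}
  DF(B2)={B7}
  DF(B3)={B6}
  DF(B4)={B7}
  DF(B5)=∅
  DF(B6)={B1,B8}
  DF(B7)={B8}
  DF(B8)=∅

φ for g: defs {B4}
  DF⁺ = {B7,B8}

Answer: ["B7", "B8"]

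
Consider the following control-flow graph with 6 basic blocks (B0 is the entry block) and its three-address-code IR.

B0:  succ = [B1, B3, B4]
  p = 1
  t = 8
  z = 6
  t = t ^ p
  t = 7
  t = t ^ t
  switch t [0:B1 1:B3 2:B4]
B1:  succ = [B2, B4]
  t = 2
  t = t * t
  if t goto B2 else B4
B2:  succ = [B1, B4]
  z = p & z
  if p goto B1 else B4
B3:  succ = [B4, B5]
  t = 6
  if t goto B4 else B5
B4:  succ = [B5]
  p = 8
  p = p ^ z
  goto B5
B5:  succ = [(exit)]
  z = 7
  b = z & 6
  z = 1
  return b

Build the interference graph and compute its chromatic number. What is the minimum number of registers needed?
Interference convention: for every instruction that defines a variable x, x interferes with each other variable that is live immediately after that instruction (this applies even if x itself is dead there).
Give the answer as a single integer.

def/use:
  B0 def {p,t,z} use ∅
  B1 def {t} use ∅
  B2 def {z} use {p,z}
  B3 def {t} use ∅
  B4 def {p} use {z}
  B5 def {b,z} use ∅

Backward fixpoint:
  live B0: ∅→{p,z}
  live B1: {p,z}→{p,z}
  live B2: {p,z}→{p,z}
  live B3: {z}→{z}
  live B4: {z}→∅
  live B5: ∅→∅

Conflict graph:
  b↔{z}
  p↔{t,z}
  t↔{p,z}
  z↔{b,p,t}

Colouring:
  {p,t,z} pairwise interfere (3-clique) ⇒ χ ≥ 3
  3-colouring: R0={z}  R1={b,p}  R2={t}
  χ = 3

Answer: 3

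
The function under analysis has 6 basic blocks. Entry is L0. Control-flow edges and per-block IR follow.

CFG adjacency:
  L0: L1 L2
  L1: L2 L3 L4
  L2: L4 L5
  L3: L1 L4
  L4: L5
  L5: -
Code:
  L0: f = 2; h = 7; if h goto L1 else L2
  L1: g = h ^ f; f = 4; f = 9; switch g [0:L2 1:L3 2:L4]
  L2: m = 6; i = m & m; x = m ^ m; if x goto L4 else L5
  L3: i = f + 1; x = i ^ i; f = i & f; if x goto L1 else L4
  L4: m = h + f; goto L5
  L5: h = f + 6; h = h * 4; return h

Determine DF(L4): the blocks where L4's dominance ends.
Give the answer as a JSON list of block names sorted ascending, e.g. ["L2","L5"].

Answer: ["L5"]

Working:
idom tree: L1←L0 L2←L0 L3←L1 L4←L0 L5←L0
Dom at joins:
  L1: preds {L0,L3}: {L0} ∩ {L0,L1,L3} = {L0}; idom=L0
  L2: preds {L0,L1}: {L0} ∩ {L0,L1} = {L0}; idom=L0
  L4: preds {L1,L2,L3}: {L0,L1} ∩ {L0,L2} ∩ {L0,L1,L3} = {L0}; idom=L0
  L5: preds {L2,L4}: {L0,L2} ∩ {L0,L4} = {L0}; idom=L0

DF derivation:
  L1←L0: walk · to L0
  L1←L3: walk L3→L1 to L0
  L2←L0: walk · to L0
  L2←L1: walk L1 to L0
  L4←L1: walk L1 to L0
  L4←L2: walk L2 to L0
  L4←L3: walk L3→L1 to L0
  L5←L2: walk L2 to L0
  L5←L4: walk L4 to L0
  L0 → ∅
  L1 → {L1,L2,L4}
  L2 → {L4,L5}
  L3 → {L1,L4}
  L4 → {L5}
  L5 → ∅

DF(L4) = ["L5"]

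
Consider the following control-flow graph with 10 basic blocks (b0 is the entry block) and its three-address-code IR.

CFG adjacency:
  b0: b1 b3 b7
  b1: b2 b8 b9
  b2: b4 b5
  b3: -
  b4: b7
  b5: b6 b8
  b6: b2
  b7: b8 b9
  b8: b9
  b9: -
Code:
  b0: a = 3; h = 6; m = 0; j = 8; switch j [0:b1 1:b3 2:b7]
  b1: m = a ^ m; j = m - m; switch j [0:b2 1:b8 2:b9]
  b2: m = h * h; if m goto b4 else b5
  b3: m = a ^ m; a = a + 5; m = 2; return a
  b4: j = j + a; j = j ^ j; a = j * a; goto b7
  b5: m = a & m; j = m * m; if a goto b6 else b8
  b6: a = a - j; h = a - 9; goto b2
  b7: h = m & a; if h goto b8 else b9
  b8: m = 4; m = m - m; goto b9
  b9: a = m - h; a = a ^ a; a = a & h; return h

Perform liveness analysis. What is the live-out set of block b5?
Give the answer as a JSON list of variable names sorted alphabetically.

Answer: ["a", "h", "j"]

Analysis:
def/use:
  b0 def {a,h,j,m} use ∅
  b1 def {j,m} use {a,m}
  b2 def {m} use {h}
  b3 def {a,m} use {a,m}
  b4 def {a,j} use {a,j}
  b5 def {j,m} use {a,m}
  b6 def {a,h} use {a,j}
  b7 def {h} use {a,m}
  b8 def {m} use ∅
  b9 def {a} use {h,m}

Backward fixpoint:
  live b0: ∅→{a,h,m}
  live b1: {a,h,m}→{a,h,j,m}
  live b2: {a,h,j}→{a,h,j,m}
  live b3: {a,m}→∅
  live b4: {a,j,m}→{a,m}
  live b5: {a,h,m}→{a,h,j}
  live b6: {a,j}→{a,h,j}
  live b7: {a,m}→{h,m}
  live b8: {h}→{h,m}
  live b9: {h,m}→∅

live-out(b5) = ["a", "h", "j"]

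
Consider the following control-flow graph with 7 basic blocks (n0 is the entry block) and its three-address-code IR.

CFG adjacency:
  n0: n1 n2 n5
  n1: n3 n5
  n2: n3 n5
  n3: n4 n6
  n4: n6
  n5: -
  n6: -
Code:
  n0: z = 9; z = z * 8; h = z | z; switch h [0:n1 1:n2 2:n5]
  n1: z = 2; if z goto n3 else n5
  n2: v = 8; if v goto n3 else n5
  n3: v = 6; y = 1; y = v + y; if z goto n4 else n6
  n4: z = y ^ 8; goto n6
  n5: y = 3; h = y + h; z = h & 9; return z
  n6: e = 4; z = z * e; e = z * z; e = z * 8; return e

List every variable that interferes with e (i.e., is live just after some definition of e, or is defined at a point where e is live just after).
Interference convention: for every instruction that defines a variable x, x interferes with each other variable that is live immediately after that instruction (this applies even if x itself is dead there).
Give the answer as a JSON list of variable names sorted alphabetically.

def/use:
  n0: {h,z} / ∅
  n1: {z} / ∅
  n2: {v} / ∅
  n3: {v,y} / {z}
  n4: {z} / {y}
  n5: {h,y,z} / {h}
  n6: {e,z} / {z}

Backward fixpoint:
  live n0: ∅→{h,z}
  live n1: {h}→{h,z}
  live n2: {h,z}→{h,z}
  live n3: {z}→{y,z}
  live n4: {y}→{z}
  live n5: {h}→∅
  live n6: {z}→∅

Interfere edges:
  e↔{z}
  h↔{v,y,z}
  v↔{h,y,z}
  y↔{h,v,z}
  z↔{e,h,v,y}

N(e) = ["z"]

Answer: ["z"]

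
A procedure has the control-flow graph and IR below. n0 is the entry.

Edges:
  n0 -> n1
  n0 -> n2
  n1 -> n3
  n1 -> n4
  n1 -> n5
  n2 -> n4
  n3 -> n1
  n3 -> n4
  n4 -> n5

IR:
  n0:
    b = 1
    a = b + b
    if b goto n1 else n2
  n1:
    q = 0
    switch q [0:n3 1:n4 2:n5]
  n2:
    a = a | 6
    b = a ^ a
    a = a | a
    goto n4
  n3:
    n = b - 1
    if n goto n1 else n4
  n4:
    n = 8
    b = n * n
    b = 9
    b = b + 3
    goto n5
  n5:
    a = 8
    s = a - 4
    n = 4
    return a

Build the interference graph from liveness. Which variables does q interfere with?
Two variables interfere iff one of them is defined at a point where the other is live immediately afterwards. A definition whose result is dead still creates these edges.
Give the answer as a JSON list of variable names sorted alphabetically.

Answer: ["b"]

Working:
Block summaries:
  n0: def={a,b} ue=∅
  n1: def={q} ue=∅
  n2: def={a,b} ue={a}
  n3: def={n} ue={b}
  n4: def={b,n} ue=∅
  n5: def={a,n,s} ue=∅

Liveness:
  live n0: ∅→{a,b}
  live n1: {b}→{b}
  live n2: {a}→∅
  live n3: {b}→{b}
  live n4: ∅→∅
  live n5: ∅→∅

Interference:
  a↔{b,n,s}
  b↔{a,n,q}
  n↔{a,b}
  q↔{b}
  s↔{a}

N(q) = ["b"]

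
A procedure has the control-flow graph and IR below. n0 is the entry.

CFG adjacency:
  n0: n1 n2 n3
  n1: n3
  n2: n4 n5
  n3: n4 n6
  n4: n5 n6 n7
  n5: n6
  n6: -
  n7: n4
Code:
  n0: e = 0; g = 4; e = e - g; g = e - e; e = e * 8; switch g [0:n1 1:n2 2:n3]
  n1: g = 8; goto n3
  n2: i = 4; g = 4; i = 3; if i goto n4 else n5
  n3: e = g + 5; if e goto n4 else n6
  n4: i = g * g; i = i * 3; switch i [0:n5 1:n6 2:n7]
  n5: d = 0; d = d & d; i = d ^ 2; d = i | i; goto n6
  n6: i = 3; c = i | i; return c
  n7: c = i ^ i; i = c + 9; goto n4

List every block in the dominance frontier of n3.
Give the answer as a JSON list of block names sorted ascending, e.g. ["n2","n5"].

idom tree: n1←n0 n2←n0 n3←n0 n4←n0 n5←n0 n6←n0 n7←n4
Dom∩ at merges:
  n3: preds {n0,n1}: {n0} ∩ {n0,n1} = {n0}; idom=n0
  n4: preds {n2,n3,n7}: {n0,n2} ∩ {n0,n3} ∩ {n0,n4,n7} = {n0}; idom=n0
  n5: preds {n2,n4}: {n0,n2} ∩ {n0,n4} = {n0}; idom=n0
  n6: preds {n3,n4,n5}: {n0,n3} ∩ {n0,n4} ∩ {n0,n5} = {n0}; idom=n0

DF derivation:
  join n3 pred n0: · stop@n0
  join n3 pred n1: n1 stop@n0
  join n4 pred n2: n2 stop@n0
  join n4 pred n3: n3 stop@n0
  join n4 pred n7: n7→n4 stop@n0
  join n5 pred n2: n2 stop@n0
  join n5 pred n4: n4 stop@n0
  join n6 pred n3: n3 stop@n0
  join n6 pred n4: n4 stop@n0
  join n6 pred n5: n5 stop@n0
  n0: DF=∅
  n1: DF={n3}
  n2: DF={n4,n5}
  n3: DF={n4,n6}
  n4: DF={n4,n5,n6}
  n5: DF={n6}
  n6: DF=∅
  n7: DF={n4}

DF(n3) = ["n4", "n6"]

Answer: ["n4", "n6"]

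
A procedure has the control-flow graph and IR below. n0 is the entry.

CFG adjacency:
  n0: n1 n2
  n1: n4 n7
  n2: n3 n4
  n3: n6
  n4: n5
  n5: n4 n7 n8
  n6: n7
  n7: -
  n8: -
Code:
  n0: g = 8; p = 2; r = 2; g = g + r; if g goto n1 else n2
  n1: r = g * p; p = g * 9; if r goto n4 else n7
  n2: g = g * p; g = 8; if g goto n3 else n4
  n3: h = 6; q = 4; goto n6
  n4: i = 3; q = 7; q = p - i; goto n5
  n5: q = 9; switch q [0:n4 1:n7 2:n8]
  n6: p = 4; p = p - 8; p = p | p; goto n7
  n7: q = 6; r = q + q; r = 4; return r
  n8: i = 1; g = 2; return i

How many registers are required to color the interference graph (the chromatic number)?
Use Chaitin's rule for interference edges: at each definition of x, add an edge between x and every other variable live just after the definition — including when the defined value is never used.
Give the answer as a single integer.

Block summaries:
  n0: {g,p,r} / ∅
  n1: {p,r} / {g,p}
  n2: {g} / {g,p}
  n3: {h,q} / ∅
  n4: {i,q} / {p}
  n5: {q} / ∅
  n6: {p} / ∅
  n7: {q,r} / ∅
  n8: {g,i} / ∅

Liveness:
  n0 li=∅ lo={g,p}
  n1 li={g,p} lo={p}
  n2 li={g,p} lo={p}
  n3 li=∅ lo=∅
  n4 li={p} lo={p}
  n5 li={p} lo={p}
  n6 li=∅ lo=∅
  n7 li=∅ lo=∅
  n8 li=∅ lo=∅

Interference:
  g: {i,p,r}
  h: ∅
  i: {g,p,q}
  p: {g,i,q,r}
  q: {i,p}
  r: {g,p}

Chromatic number:
  lower bound: {g,i,p} mutually conflict ⇒ χ ≥ 3
  3-colouring: R0={h,p}  R1={g,q}  R2={i,r}
  χ = 3

Answer: 3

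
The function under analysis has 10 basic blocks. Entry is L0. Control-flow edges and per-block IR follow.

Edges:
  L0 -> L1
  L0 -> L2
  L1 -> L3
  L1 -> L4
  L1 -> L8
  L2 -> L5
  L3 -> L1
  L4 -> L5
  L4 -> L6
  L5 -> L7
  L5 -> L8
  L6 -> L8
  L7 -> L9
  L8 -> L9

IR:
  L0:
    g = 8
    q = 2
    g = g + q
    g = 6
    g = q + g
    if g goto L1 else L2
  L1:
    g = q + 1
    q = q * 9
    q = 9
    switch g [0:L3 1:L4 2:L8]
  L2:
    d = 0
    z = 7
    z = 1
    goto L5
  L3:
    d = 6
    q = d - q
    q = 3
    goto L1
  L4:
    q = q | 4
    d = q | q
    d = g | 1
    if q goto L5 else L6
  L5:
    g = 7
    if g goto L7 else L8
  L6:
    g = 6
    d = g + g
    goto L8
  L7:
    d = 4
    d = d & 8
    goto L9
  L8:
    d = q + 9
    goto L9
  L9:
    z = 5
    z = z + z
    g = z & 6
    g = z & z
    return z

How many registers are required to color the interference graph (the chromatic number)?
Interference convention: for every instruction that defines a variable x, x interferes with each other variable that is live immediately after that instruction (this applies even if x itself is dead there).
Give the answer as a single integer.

Block summaries:
  L0: def={g,q} ue=∅
  L1: def={g,q} ue={q}
  L2: def={d,z} ue=∅
  L3: def={d,q} ue={q}
  L4: def={d,q} ue={g,q}
  L5: def={g} ue=∅
  L6: def={d,g} ue=∅
  L7: def={d} ue=∅
  L8: def={d} ue={q}
  L9: def={g,z} ue=∅

Liveness:
  live L0: ∅→{q}
  live L1: {q}→{g,q}
  live L2: {q}→{q}
  live L3: {q}→{q}
  live L4: {g,q}→{q}
  live L5: {q}→{q}
  live L6: {q}→{q}
  live L7: ∅→∅
  live L8: {q}→∅
  live L9: ∅→∅

Conflict graph:
  d — {g,q}
  g — {d,q,z}
  q — {d,g,z}
  z — {g,q}

Chromatic number:
  {d,g,q} pairwise interfere (3-clique) ⇒ χ ≥ 3
  3-colouring: c0={g}  c1={q}  c2={d,z}
  χ = 3

Answer: 3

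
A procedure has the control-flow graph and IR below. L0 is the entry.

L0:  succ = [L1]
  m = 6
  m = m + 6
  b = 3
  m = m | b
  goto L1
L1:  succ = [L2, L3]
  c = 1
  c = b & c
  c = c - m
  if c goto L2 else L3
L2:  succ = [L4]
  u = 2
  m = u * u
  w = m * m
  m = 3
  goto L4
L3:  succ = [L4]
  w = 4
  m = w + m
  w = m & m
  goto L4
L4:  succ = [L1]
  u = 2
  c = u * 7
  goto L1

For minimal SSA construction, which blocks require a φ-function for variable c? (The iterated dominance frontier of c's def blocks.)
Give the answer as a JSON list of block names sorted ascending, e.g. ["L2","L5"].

idom tree: L1←L0 L2←L1 L3←L1 L4←L1
Dom∩ at merges:
  L1: preds {L0,L4}: {L0} ∩ {L0,L1,L4} = {L0}; idom=L0
  L4: preds {L2,L3}: {L0,L1,L2} ∩ {L0,L1,L3} = {L0,L1}; idom=L1

DF derivation:
  join L1 pred L0: · stop@L0
  join L1 pred L4: L4→L1 stop@L0
  join L4 pred L2: L2 stop@L1
  join L4 pred L3: L3 stop@L1
  DF(L0)=∅
  DF(L1)={L1}
  DF(L2)={L4}
  DF(L3)={L4}
  DF(L4)={L1}

φ for c: defs {L1,L4}
  DF⁺ = {L1}

Answer: ["L1"]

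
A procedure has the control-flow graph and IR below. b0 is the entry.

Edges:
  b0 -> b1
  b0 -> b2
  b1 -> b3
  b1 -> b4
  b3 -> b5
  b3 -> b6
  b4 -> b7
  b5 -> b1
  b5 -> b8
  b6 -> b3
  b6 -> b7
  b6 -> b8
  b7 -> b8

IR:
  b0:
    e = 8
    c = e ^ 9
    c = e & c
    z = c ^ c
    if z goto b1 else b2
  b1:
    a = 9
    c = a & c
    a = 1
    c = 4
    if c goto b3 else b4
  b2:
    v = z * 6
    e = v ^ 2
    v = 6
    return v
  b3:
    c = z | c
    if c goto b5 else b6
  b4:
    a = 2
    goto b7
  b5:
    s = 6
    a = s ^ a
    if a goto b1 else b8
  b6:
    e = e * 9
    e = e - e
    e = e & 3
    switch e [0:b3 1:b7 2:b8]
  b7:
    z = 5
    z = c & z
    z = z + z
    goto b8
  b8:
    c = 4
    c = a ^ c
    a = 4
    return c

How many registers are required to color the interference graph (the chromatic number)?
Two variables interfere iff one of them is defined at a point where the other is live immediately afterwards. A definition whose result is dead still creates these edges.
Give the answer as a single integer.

Answer: 5

Derivation:
Block summaries:
  b0: {c,e,z} / ∅
  b1: {a,c} / {c}
  b2: {e,v} / {z}
  b3: {c} / {c,z}
  b4: {a} / ∅
  b5: {a,s} / {a}
  b6: {e} / {e}
  b7: {z} / {c}
  b8: {a,c} / {a}

Backward fixpoint:
  b0: in=∅ out={c,e,z}
  b1: in={c,e,z} out={a,c,e,z}
  b2: in={z} out=∅
  b3: in={a,c,e,z} out={a,c,e,z}
  b4: in={c} out={a,c}
  b5: in={a,c,e,z} out={a,c,e,z}
  b6: in={a,c,e,z} out={a,c,e,z}
  b7: in={a,c} out={a}
  b8: in={a} out=∅

Interference:
  a↔{c,e,s,z}
  c↔{a,e,s,z}
  e↔{a,c,s,z}
  s↔{a,c,e,z}
  v↔∅
  z↔{a,c,e,s}

Registers:
  {a,c,e,s,z} pairwise interfere (5-clique) ⇒ χ ≥ 5
  5-colouring: R0={a,v}  R1={c}  R2={e}  R3={s}  R4={z}
  χ = 5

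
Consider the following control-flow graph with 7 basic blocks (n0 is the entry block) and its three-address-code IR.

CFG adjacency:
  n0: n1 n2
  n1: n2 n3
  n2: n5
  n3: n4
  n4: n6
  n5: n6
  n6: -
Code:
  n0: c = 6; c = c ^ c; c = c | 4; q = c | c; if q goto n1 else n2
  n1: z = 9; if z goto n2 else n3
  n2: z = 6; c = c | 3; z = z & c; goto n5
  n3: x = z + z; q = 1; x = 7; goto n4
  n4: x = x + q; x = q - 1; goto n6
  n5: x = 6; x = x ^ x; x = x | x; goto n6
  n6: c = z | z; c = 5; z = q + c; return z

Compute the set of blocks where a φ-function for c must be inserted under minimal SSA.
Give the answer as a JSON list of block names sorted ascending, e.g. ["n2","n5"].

idom tree: n1←n0 n2←n0 n3←n1 n4←n3 n5←n2 n6←n0
Dom∩ at merges:
  n2: preds {n0,n1}: {n0} ∩ {n0,n1} = {n0}; idom=n0
  n6: preds {n4,n5}: {n0,n1,n3,n4} ∩ {n0,n2,n5} = {n0}; idom=n0

DF derivation:
  join n2 pred n0: · stop@n0
  join n2 pred n1: n1 stop@n0
  join n6 pred n4: n4→n3→n1 stop@n0
  join n6 pred n5: n5→n2 stop@n0
  n0 → ∅
  n1 → {n2,n6}
  n2 → {n6}
  n3 → {n6}
  n4 → {n6}
  n5 → {n6}
  n6 → ∅

φ for c: defs {n0,n2,n6}
  DF⁺ = {n6}

Answer: ["n6"]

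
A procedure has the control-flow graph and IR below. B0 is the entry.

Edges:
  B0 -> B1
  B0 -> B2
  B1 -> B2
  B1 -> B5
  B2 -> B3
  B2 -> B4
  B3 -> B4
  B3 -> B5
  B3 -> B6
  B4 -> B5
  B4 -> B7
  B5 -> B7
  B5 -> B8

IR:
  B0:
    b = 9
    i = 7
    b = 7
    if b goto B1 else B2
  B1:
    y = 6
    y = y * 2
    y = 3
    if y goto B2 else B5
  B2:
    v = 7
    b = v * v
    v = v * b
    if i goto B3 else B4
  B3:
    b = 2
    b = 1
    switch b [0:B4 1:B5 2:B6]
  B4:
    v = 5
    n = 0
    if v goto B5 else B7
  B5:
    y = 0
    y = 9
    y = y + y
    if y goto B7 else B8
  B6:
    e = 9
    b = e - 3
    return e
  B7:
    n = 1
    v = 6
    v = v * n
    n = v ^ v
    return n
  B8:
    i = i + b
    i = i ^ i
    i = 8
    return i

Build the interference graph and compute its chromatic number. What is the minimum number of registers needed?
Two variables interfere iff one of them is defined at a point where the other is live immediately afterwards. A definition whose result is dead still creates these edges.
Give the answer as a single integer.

def/use:
  B0: def={b,i} ue=∅
  B1: def={y} ue=∅
  B2: def={b,v} ue={i}
  B3: def={b} ue=∅
  B4: def={n,v} ue=∅
  B5: def={y} ue=∅
  B6: def={b,e} ue=∅
  B7: def={n,v} ue=∅
  B8: def={i} ue={b,i}

Backward fixpoint:
  B0: in=∅ out={b,i}
  B1: in={b,i} out={b,i}
  B2: in={i} out={b,i}
  B3: in={i} out={b,i}
  B4: in={b,i} out={b,i}
  B5: in={b,i} out={b,i}
  B6: in=∅ out=∅
  B7: in=∅ out=∅
  B8: in={b,i} out=∅

Interference:
  b: {e,i,n,v,y}
  e: {b}
  i: {b,n,v,y}
  n: {b,i,v}
  v: {b,i,n}
  y: {b,i}

Registers:
  {b,i,n,v} pairwise interfere (4-clique) ⇒ χ ≥ 4
  assign b→c0 e→c1 i→c1 n→c2 v→c3 y→c2 — no edge inside a register ⇒ χ ≤ 4
  χ = 4

Answer: 4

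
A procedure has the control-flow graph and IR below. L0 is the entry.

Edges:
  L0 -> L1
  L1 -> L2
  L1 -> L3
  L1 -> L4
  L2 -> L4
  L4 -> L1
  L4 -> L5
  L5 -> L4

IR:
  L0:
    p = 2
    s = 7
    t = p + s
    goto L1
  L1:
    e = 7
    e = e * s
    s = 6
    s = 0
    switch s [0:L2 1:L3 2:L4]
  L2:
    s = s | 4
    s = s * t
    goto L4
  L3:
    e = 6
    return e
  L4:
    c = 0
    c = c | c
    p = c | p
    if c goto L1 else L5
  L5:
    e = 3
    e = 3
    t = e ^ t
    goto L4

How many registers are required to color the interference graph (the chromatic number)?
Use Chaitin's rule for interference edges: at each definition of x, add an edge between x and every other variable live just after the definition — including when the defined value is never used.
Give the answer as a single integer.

Per-block:
  L0: {p,s,t} / ∅
  L1: {e,s} / {s}
  L2: {s} / {s,t}
  L3: {e} / ∅
  L4: {c,p} / {p}
  L5: {e,t} / {t}

Liveness:
  L0 li=∅ lo={p,s,t}
  L1 li={p,s,t} lo={p,s,t}
  L2 li={p,s,t} lo={p,s,t}
  L3 li=∅ lo=∅
  L4 li={p,s,t} lo={p,s,t}
  L5 li={p,s,t} lo={p,s,t}

Interference:
  c — {p,s,t}
  e — {p,s,t}
  p — {c,e,s,t}
  s — {c,e,p,t}
  t — {c,e,p,s}

Colouring:
  lower bound: {c,p,s,t} mutually conflict ⇒ χ ≥ 4
  4-colouring: r0={p}  r1={s}  r2={t}  r3={c,e}
  χ = 4

Answer: 4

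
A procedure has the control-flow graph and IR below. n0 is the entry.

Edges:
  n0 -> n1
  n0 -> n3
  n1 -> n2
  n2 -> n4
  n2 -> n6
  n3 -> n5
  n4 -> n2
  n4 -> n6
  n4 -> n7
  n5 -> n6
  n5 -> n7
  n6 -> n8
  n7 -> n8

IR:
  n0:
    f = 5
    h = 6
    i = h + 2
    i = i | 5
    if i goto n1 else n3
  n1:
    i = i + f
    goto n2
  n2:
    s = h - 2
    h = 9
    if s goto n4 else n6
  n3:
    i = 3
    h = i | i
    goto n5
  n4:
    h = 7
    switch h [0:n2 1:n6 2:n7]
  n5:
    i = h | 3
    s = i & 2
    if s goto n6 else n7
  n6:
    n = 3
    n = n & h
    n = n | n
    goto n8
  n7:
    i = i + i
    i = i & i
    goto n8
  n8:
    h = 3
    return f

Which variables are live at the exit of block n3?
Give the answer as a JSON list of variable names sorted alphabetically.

Answer: ["f", "h"]

Analysis:
Per-block:
  n0 def {f,h,i} use ∅
  n1 def {i} use {f,i}
  n2 def {h,s} use {h}
  n3 def {h,i} use ∅
  n4 def {h} use ∅
  n5 def {i,s} use {h}
  n6 def {n} use {h}
  n7 def {i} use {i}
  n8 def {h} use {f}

Liveness:
  live n0: ∅→{f,h,i}
  live n1: {f,h,i}→{f,h,i}
  live n2: {f,h,i}→{f,h,i}
  live n3: {f}→{f,h}
  live n4: {f,i}→{f,h,i}
  live n5: {f,h}→{f,h,i}
  live n6: {f,h}→{f}
  live n7: {f,i}→{f}
  live n8: {f}→∅

live-out(n3) = ["f", "h"]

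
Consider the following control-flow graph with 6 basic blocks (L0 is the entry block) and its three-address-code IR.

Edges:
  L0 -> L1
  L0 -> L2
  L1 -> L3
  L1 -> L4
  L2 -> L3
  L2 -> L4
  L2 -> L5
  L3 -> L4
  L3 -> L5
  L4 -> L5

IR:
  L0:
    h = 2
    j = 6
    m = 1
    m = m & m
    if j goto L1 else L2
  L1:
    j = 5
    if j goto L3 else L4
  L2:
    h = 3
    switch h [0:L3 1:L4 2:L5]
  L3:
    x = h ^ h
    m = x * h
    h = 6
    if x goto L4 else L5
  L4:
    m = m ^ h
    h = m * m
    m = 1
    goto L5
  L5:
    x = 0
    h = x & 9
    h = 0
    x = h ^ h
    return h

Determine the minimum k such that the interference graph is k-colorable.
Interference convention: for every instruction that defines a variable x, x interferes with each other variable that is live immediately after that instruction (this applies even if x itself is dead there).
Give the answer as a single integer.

Answer: 3

Derivation:
Per-block:
  L0: def={h,j,m} ue=∅
  L1: def={j} ue=∅
  L2: def={h} ue=∅
  L3: def={h,m,x} ue={h}
  L4: def={h,m} ue={h,m}
  L5: def={h,x} ue=∅

Backward fixpoint:
  L0: in=∅ out={h,m}
  L1: in={h,m} out={h,m}
  L2: in={m} out={h,m}
  L3: in={h} out={h,m}
  L4: in={h,m} out=∅
  L5: in=∅ out=∅

Interference:
  h↔{j,m,x}
  j↔{h,m}
  m↔{h,j,x}
  x↔{h,m}

Colouring:
  {h,j,m} pairwise interfere (3-clique) ⇒ χ ≥ 3
  assign h→R0 j→R2 m→R1 x→R2 — no edge inside a register ⇒ χ ≤ 3
  χ = 3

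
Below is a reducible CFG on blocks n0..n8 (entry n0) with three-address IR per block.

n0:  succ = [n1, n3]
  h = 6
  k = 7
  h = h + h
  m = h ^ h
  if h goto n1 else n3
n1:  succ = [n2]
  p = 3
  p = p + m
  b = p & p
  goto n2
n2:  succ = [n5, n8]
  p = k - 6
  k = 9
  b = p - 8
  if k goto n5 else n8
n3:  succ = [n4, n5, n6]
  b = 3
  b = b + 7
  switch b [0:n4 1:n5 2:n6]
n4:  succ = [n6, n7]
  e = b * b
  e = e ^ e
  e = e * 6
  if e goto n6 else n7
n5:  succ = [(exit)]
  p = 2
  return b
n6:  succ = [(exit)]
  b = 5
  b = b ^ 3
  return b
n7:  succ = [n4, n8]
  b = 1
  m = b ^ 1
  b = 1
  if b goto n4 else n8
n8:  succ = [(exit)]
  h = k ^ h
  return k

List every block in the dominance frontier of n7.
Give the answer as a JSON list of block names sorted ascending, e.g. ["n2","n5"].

idom tree: n1←n0 n2←n1 n3←n0 n4←n3 n5←n0 n6←n3 n7←n4 n8←n0
Join-block Dom:
  n4: preds {n3,n7}: {n0,n3} ∩ {n0,n3,n4,n7} = {n0,n3}; idom=n3
  n5: preds {n2,n3}: {n0,n1,n2} ∩ {n0,n3} = {n0}; idom=n0
  n6: preds {n3,n4}: {n0,n3} ∩ {n0,n3,n4} = {n0,n3}; idom=n3
  n8: preds {n2,n7}: {n0,n1,n2} ∩ {n0,n3,n4,n7} = {n0}; idom=n0

Frontier:
  join n4 pred n3: · stop@n3
  join n4 pred n7: n7→n4 stop@n3
  join n5 pred n2: n2→n1 stop@n0
  join n5 pred n3: n3 stop@n0
  join n6 pred n3: · stop@n3
  join n6 pred n4: n4 stop@n3
  join n8 pred n2: n2→n1 stop@n0
  join n8 pred n7: n7→n4→n3 stop@n0
  n0 → ∅
  n1 → {n5,n8}
  n2 → {n5,n8}
  n3 → {n5,n8}
  n4 → {n4,n6,n8}
  n5 → ∅
  n6 → ∅
  n7 → {n4,n8}
  n8 → ∅

DF(n7) = ["n4", "n8"]

Answer: ["n4", "n8"]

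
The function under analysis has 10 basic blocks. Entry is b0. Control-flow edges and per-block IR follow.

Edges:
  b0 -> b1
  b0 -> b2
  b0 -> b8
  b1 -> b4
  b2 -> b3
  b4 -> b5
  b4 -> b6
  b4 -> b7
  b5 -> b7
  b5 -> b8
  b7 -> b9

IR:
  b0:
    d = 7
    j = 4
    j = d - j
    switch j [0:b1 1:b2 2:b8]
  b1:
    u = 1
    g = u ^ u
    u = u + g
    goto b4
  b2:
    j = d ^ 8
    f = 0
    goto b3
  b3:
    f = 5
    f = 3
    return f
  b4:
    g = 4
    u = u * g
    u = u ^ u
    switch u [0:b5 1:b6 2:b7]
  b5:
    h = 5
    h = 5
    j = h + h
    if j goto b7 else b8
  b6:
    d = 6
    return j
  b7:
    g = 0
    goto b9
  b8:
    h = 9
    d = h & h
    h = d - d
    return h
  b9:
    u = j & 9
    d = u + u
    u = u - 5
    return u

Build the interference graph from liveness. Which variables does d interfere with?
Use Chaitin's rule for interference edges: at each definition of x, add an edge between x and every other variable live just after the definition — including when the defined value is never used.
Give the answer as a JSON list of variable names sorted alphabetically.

Per-block:
  b0: def={d,j} ue=∅
  b1: def={g,u} ue=∅
  b2: def={f,j} ue={d}
  b3: def={f} ue=∅
  b4: def={g,u} ue={u}
  b5: def={h,j} ue=∅
  b6: def={d} ue={j}
  b7: def={g} ue=∅
  b8: def={d,h} ue=∅
  b9: def={d,u} ue={j}

Liveness:
  b0 li=∅ lo={d,j}
  b1 li={j} lo={j,u}
  b2 li={d} lo=∅
  b3 li=∅ lo=∅
  b4 li={j,u} lo={j}
  b5 li=∅ lo={j}
  b6 li={j} lo=∅
  b7 li={j} lo={j}
  b8 li=∅ lo=∅
  b9 li={j} lo=∅

Conflict graph:
  d — {j,u}
  f — ∅
  g — {j,u}
  h — ∅
  j — {d,g,u}
  u — {d,g,j}

N(d) = ["j", "u"]

Answer: ["j", "u"]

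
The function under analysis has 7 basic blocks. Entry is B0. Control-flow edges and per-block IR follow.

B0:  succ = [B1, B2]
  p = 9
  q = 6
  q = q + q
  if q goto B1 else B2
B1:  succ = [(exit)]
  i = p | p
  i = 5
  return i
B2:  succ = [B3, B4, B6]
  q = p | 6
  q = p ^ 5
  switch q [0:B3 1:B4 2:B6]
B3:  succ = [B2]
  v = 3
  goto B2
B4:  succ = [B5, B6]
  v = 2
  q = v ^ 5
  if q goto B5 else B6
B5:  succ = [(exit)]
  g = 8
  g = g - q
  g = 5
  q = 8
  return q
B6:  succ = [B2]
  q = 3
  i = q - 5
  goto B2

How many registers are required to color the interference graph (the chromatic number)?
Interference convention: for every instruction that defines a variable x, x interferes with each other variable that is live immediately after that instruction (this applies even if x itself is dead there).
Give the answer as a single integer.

Answer: 2

Working:
def/use:
  B0: def={p,q} ue=∅
  B1: def={i} ue={p}
  B2: def={q} ue={p}
  B3: def={v} ue=∅
  B4: def={q,v} ue=∅
  B5: def={g,q} ue={q}
  B6: def={i,q} ue=∅

Backward fixpoint:
  B0 li=∅ lo={p}
  B1 li={p} lo=∅
  B2 li={p} lo={p}
  B3 li={p} lo={p}
  B4 li={p} lo={p,q}
  B5 li={q} lo=∅
  B6 li={p} lo={p}

Interference:
  g↔{q}
  i↔{p}
  p↔{i,q,v}
  q↔{g,p}
  v↔{p}

Colouring:
  clique {g,q} ⇒ need ≥ 2
  assign g→c0 i→c1 p→c0 q→c1 v→c1 — no edge inside a register ⇒ χ ≤ 2
  χ = 2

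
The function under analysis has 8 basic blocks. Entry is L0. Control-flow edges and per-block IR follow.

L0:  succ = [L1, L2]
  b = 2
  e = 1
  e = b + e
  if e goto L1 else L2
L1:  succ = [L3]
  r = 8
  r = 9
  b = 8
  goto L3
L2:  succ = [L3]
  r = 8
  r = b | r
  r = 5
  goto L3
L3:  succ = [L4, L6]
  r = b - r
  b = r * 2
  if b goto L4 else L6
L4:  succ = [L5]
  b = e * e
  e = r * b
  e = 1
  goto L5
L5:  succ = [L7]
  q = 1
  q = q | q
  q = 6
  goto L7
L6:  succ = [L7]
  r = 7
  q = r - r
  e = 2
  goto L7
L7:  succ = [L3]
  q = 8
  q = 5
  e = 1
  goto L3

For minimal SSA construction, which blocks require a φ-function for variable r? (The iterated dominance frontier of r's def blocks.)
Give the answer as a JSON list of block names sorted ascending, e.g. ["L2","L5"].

Answer: ["L3", "L7"]

Derivation:
idom tree: L1←L0 L2←L0 L3←L0 L4←L3 L5←L4 L6←L3 L7←L3
Dom∩ at merges:
  L3: preds {L1,L2,L7}: {L0,L1} ∩ {L0,L2} ∩ {L0,L3,L7} = {L0}; idom=L0
  L7: preds {L5,L6}: {L0,L3,L4,L5} ∩ {L0,L3,L6} = {L0,L3}; idom=L3

DF derivation:
  L3←L1: walk L1 to L0
  L3←L2: walk L2 to L0
  L3←L7: walk L7→L3 to L0
  L7←L5: walk L5→L4 to L3
  L7←L6: walk L6 to L3
  L0 → ∅
  L1 → {L3}
  L2 → {L3}
  L3 → {L3}
  L4 → {L7}
  L5 → {L7}
  L6 → {L7}
  L7 → {L3}

φ for r: defs {L1,L2,L3,L6}
  DF⁺ = {L3,L7}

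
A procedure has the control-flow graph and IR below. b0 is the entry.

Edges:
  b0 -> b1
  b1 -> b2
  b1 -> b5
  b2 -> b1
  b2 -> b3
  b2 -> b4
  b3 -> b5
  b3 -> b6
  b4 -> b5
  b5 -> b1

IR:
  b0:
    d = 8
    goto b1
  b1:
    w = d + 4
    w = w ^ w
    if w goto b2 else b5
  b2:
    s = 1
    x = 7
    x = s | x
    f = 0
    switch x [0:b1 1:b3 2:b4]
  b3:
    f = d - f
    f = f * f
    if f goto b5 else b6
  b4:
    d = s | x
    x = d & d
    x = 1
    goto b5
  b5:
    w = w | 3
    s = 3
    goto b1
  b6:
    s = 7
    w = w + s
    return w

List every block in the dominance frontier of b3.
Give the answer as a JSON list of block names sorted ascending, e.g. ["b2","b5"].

Answer: ["b5"]

Analysis:
idom tree: b1←b0 b2←b1 b3←b2 b4←b2 b5←b1 b6←b3
Dom at joins:
  b1: preds {b0,b2,b5}: {b0} ∩ {b0,b1,b2} ∩ {b0,b1,b5} = {b0}; idom=b0
  b5: preds {b1,b3,b4}: {b0,b1} ∩ {b0,b1,b2,b3} ∩ {b0,b1,b2,b4} = {b0,b1}; idom=b1

DF derivation:
  b1←b0: walk · to b0
  b1←b2: walk b2→b1 to b0
  b1←b5: walk b5→b1 to b0
  b5←b1: walk · to b1
  b5←b3: walk b3→b2 to b1
  b5←b4: walk b4→b2 to b1
  b0 → ∅
  b1 → {b1}
  b2 → {b1,b5}
  b3 → {b5}
  b4 → {b5}
  b5 → {b1}
  b6 → ∅

DF(b3) = ["b5"]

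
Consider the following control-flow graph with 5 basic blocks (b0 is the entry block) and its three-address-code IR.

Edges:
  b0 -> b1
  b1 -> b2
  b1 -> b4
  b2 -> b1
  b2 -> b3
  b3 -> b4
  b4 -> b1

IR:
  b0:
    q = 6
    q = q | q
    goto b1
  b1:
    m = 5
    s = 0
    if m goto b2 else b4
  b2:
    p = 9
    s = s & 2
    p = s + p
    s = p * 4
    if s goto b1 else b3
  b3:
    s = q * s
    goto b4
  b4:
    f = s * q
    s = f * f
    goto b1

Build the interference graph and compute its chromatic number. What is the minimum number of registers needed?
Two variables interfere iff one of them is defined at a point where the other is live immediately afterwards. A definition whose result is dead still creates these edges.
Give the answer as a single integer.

Answer: 3

Analysis:
Per-block:
  b0: def={q} ue=∅
  b1: def={m,s} ue=∅
  b2: def={p,s} ue={s}
  b3: def={s} ue={q,s}
  b4: def={f,s} ue={q,s}

Liveness:
  b0: in=∅ out={q}
  b1: in={q} out={q,s}
  b2: in={q,s} out={q,s}
  b3: in={q,s} out={q,s}
  b4: in={q,s} out={q}

Interfere edges:
  f: {q}
  m: {q,s}
  p: {q,s}
  q: {f,m,p,s}
  s: {m,p,q}

Chromatic number:
  lower bound: {m,q,s} mutually conflict ⇒ χ ≥ 3
  3-colouring: c0={q}  c1={f,s}  c2={m,p}
  χ = 3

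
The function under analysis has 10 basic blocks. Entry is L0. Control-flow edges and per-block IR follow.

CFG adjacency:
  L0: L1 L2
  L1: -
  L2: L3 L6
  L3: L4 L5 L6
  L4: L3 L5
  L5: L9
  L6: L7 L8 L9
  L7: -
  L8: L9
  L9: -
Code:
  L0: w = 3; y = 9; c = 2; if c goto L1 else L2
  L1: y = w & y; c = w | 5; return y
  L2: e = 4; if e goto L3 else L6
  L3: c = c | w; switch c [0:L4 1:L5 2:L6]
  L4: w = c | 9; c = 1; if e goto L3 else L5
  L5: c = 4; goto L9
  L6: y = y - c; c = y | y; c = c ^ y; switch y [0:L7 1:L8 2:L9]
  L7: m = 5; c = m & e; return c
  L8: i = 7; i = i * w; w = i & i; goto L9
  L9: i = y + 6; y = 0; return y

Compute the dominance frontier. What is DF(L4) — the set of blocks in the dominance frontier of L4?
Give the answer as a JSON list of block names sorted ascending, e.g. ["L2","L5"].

idom tree: L1←L0 L2←L0 L3←L2 L4←L3 L5←L3 L6←L2 L7←L6 L8←L6 L9←L2
Join-block Dom:
  L3: preds {L2,L4}: {L0,L2} ∩ {L0,L2,L3,L4} = {L0,L2}; idom=L2
  L5: preds {L3,L4}: {L0,L2,L3} ∩ {L0,L2,L3,L4} = {L0,L2,L3}; idom=L3
  L6: preds {L2,L3}: {L0,L2} ∩ {L0,L2,L3} = {L0,L2}; idom=L2
  L9: preds {L5,L6,L8}: {L0,L2,L3,L5} ∩ {L0,L2,L6} ∩ {L0,L2,L6,L8} = {L0,L2}; idom=L2

DF walk-up:
  join L3 pred L2: · stop@L2
  join L3 pred L4: L4→L3 stop@L2
  join L5 pred L3: · stop@L3
  join L5 pred L4: L4 stop@L3
  join L6 pred L2: · stop@L2
  join L6 pred L3: L3 stop@L2
  join L9 pred L5: L5→L3 stop@L2
  join L9 pred L6: L6 stop@L2
  join L9 pred L8: L8→L6 stop@L2
  DF(L0)=∅
  DF(L1)=∅
  DF(L2)=∅
  DF(L3)={L3,L6,L9}
  DF(L4)={L3,L5}
  DF(L5)={L9}
  DF(L6)={L9}
  DF(L7)=∅
  DF(L8)={L9}
  DF(L9)=∅

DF(L4) = ["L3", "L5"]

Answer: ["L3", "L5"]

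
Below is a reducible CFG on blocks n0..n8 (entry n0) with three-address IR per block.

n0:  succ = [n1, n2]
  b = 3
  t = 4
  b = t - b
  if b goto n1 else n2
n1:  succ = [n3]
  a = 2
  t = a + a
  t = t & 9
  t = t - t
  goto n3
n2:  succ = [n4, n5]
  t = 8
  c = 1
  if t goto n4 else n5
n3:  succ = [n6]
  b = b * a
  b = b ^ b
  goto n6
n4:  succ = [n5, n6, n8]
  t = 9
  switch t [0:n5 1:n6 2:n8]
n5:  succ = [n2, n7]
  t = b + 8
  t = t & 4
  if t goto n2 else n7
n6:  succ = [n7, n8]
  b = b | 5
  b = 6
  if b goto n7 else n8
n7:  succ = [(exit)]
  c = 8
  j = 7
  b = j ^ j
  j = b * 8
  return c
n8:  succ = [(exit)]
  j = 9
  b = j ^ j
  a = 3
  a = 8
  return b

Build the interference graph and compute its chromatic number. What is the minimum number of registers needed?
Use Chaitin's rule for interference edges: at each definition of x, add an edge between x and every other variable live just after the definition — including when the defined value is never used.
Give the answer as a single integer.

Answer: 3

Derivation:
def/use:
  n0: def={b,t} ue=∅
  n1: def={a,t} ue=∅
  n2: def={c,t} ue=∅
  n3: def={b} ue={a,b}
  n4: def={t} ue=∅
  n5: def={t} ue={b}
  n6: def={b} ue={b}
  n7: def={b,c,j} ue=∅
  n8: def={a,b,j} ue=∅

Backward fixpoint:
  n0 li=∅ lo={b}
  n1 li={b} lo={a,b}
  n2 li={b} lo={b}
  n3 li={a,b} lo={b}
  n4 li={b} lo={b}
  n5 li={b} lo={b}
  n6 li={b} lo=∅
  n7 li=∅ lo=∅
  n8 li=∅ lo=∅

Interference:
  a↔{b,t}
  b↔{a,c,t}
  c↔{b,j,t}
  j↔{c}
  t↔{a,b,c}

Colouring:
  lower bound: {a,b,t} mutually conflict ⇒ χ ≥ 3
  3-colouring: R0={b,j}  R1={a,c}  R2={t}
  χ = 3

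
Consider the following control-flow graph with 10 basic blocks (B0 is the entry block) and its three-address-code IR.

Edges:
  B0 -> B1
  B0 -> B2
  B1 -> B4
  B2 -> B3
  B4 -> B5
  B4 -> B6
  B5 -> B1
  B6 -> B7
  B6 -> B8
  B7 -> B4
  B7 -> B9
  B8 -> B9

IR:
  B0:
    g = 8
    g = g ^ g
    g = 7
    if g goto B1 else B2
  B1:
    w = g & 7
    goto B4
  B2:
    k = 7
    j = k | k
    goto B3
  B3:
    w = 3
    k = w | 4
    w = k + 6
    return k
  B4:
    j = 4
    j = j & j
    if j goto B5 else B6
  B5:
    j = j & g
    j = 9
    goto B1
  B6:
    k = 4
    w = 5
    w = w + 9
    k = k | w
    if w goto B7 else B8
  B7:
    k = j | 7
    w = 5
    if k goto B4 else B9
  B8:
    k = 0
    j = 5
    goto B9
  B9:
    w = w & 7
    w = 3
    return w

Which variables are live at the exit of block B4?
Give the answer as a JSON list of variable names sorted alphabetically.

Answer: ["g", "j"]

Analysis:
Block summaries:
  B0: def={g} ue=∅
  B1: def={w} ue={g}
  B2: def={j,k} ue=∅
  B3: def={k,w} ue=∅
  B4: def={j} ue=∅
  B5: def={j} ue={g,j}
  B6: def={k,w} ue=∅
  B7: def={k,w} ue={j}
  B8: def={j,k} ue=∅
  B9: def={w} ue={w}

Liveness:
  live B0: ∅→{g}
  live B1: {g}→{g}
  live B2: ∅→∅
  live B3: ∅→∅
  live B4: {g}→{g,j}
  live B5: {g,j}→{g}
  live B6: {g,j}→{g,j,w}
  live B7: {g,j}→{g,w}
  live B8: {w}→{w}
  live B9: {w}→∅

live-out(B4) = ["g", "j"]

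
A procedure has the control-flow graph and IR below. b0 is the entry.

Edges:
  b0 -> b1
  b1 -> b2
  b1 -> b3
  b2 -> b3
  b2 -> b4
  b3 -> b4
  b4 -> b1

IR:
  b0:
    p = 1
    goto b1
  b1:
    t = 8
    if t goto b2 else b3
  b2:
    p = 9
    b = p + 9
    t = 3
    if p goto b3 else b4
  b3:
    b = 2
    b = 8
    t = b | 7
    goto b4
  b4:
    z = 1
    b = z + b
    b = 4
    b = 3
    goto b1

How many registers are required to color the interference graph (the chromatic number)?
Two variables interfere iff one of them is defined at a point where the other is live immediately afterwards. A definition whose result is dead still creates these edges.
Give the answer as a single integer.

Block summaries:
  b0: def={p} ue=∅
  b1: def={t} ue=∅
  b2: def={b,p,t} ue=∅
  b3: def={b,t} ue=∅
  b4: def={b,z} ue={b}

Backward fixpoint:
  b0 li=∅ lo=∅
  b1 li=∅ lo=∅
  b2 li=∅ lo={b}
  b3 li=∅ lo={b}
  b4 li={b} lo=∅

Interference:
  b: {p,t,z}
  p: {b,t}
  t: {b,p}
  z: {b}

Registers:
  {b,p,t} pairwise interfere (3-clique) ⇒ χ ≥ 3
  3-colouring: r0={b}  r1={p,z}  r2={t}
  χ = 3

Answer: 3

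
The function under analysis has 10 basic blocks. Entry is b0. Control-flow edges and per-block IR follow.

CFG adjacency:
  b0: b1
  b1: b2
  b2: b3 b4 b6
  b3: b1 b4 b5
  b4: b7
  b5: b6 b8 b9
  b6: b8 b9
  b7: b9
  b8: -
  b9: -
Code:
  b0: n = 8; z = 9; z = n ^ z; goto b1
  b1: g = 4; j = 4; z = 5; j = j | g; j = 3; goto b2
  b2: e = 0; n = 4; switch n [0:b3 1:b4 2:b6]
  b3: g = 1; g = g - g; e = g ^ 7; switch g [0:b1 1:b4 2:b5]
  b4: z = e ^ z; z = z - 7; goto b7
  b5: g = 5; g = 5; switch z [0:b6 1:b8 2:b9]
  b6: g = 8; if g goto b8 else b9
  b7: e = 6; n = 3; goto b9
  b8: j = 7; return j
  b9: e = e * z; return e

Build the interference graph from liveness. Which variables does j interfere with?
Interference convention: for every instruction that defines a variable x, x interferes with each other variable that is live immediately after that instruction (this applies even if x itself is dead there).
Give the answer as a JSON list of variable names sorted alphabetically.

Block summaries:
  b0: {n,z} / ∅
  b1: {g,j,z} / ∅
  b2: {e,n} / ∅
  b3: {e,g} / ∅
  b4: {z} / {e,z}
  b5: {g} / {z}
  b6: {g} / ∅
  b7: {e,n} / ∅
  b8: {j} / ∅
  b9: {e} / {e,z}

Liveness:
  b0: in=∅ out=∅
  b1: in=∅ out={z}
  b2: in={z} out={e,z}
  b3: in={z} out={e,z}
  b4: in={e,z} out={z}
  b5: in={e,z} out={e,z}
  b6: in={e,z} out={e,z}
  b7: in={z} out={e,z}
  b8: in=∅ out=∅
  b9: in={e,z} out=∅

Interfere edges:
  e — {g,n,z}
  g — {e,j,z}
  j — {g,z}
  n — {e,z}
  z — {e,g,j,n}

N(j) = ["g", "z"]

Answer: ["g", "z"]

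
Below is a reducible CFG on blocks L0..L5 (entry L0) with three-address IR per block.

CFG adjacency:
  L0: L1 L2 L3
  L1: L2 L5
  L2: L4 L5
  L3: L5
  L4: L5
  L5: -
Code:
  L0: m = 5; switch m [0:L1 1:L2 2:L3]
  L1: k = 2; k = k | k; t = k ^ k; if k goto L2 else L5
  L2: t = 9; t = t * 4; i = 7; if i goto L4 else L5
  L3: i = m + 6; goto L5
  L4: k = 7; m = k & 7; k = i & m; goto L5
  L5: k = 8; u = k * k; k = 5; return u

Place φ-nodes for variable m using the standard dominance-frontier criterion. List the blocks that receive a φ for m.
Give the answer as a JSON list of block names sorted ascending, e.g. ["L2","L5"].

idom tree: L1←L0 L2←L0 L3←L0 L4←L2 L5←L0
Dom at joins:
  L2: preds {L0,L1}: {L0} ∩ {L0,L1} = {L0}; idom=L0
  L5: preds {L1,L2,L3,L4}: {L0,L1} ∩ {L0,L2} ∩ {L0,L3} ∩ {L0,L2,L4} = {L0}; idom=L0

DF derivation:
  join L2 pred L0: · stop@L0
  join L2 pred L1: L1 stop@L0
  join L5 pred L1: L1 stop@L0
  join L5 pred L2: L2 stop@L0
  join L5 pred L3: L3 stop@L0
  join L5 pred L4: L4→L2 stop@L0
  L0 → ∅
  L1 → {L2,L5}
  L2 → {L5}
  L3 → {L5}
  L4 → {L5}
  L5 → ∅

φ for m: defs {L0,L4}
  DF⁺ = {L5}

Answer: ["L5"]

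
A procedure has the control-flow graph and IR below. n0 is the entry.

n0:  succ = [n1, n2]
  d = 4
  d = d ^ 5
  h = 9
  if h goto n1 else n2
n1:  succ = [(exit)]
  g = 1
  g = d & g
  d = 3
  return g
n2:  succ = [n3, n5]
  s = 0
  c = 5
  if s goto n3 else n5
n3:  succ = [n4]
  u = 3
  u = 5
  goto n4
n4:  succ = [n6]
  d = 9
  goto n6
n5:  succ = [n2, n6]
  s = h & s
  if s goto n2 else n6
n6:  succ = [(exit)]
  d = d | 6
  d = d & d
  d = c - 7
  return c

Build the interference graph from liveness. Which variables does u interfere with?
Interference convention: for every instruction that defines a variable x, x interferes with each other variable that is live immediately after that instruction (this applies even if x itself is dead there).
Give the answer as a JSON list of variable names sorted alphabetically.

def/use:
  n0: {d,h} / ∅
  n1: {d,g} / {d}
  n2: {c,s} / ∅
  n3: {u} / ∅
  n4: {d} / ∅
  n5: {s} / {h,s}
  n6: {d} / {c,d}

Live sets:
  n0 li=∅ lo={d,h}
  n1 li={d} lo=∅
  n2 li={d,h} lo={c,d,h,s}
  n3 li={c} lo={c}
  n4 li={c} lo={c,d}
  n5 li={c,d,h,s} lo={c,d,h}
  n6 li={c,d} lo=∅

Interfere edges:
  c: {d,h,s,u}
  d: {c,g,h,s}
  g: {d}
  h: {c,d,s}
  s: {c,d,h}
  u: {c}

N(u) = ["c"]

Answer: ["c"]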